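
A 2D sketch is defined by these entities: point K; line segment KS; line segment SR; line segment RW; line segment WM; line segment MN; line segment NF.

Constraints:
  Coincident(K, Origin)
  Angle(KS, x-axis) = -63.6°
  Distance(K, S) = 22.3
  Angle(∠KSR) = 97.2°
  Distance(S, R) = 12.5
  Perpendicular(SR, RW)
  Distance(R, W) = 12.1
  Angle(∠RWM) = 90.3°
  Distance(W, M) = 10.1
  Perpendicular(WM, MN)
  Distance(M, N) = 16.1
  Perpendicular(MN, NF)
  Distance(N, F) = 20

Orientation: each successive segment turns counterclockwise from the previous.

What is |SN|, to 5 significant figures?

4.5761

K is at the origin; KS runs at -63.6° with length 22.3, so S = (9.9154, -19.974). ∠KSR = 97.2° gives SR at 19.200° from the x-axis; with |SR| = 12.5, R = (21.720, -15.864). SR ⟂ RW, so RW runs at 109.20°; with |RW| = 12.1, W = (17.741, -4.4366). ∠RWM = 90.3° gives WM at -161.10° from the x-axis; with |WM| = 10.1, M = (8.1853, -7.7082). The perpendicularity gives MN at right angles to WM, so MN runs at -71.100°; with |MN| = 16.1, N = (13.400, -22.940). Then |SN| = |N − S| = 4.5761.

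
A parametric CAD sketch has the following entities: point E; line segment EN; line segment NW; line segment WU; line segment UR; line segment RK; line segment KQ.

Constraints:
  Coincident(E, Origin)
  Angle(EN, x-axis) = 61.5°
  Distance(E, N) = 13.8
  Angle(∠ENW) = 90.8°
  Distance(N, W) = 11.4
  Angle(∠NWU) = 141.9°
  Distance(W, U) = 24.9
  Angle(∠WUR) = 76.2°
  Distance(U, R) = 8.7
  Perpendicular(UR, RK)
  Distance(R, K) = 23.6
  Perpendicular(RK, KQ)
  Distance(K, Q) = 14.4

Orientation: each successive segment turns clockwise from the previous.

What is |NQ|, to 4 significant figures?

21.97

The perpendicularity gives RK at right angles to UR, so RK runs at 100.4°; with |RK| = 23.6, K = (14.07, 5.758). RK is perpendicular to KQ, so KQ runs at 10.40°; with |KQ| = 14.4, Q = (28.23, 8.358). Then |NQ| = |Q − N| = 21.97.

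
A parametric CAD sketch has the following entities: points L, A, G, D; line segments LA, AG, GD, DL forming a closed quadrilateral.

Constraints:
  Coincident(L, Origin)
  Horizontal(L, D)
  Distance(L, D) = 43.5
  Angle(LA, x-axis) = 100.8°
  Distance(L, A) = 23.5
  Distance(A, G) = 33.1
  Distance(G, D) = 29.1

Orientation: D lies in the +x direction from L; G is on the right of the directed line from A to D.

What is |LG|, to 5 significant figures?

15.199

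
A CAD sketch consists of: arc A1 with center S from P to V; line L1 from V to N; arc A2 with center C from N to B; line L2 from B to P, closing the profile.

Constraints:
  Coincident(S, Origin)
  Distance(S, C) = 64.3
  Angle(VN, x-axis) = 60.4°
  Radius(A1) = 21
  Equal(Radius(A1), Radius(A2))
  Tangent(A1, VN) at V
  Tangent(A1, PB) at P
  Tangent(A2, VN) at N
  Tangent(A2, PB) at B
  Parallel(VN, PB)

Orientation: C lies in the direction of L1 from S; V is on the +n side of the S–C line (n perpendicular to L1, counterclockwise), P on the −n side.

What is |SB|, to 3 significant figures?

67.6

The slot axis is L1's direction at 60.4°, so u = (cos 60.4°, sin 60.4°) = (0.494, 0.869) and n = (−sin 60.4°, cos 60.4°) = (-0.869, 0.494). S is at the origin and C lies 64.3 along u from S, so C = 64.3·u = (31.8, 55.9). Tangency of A1 to both parallel lines with radius 21.0 puts V and P at S ± 21.0·n: V = (-18.3, 10.4), P = (18.3, -10.4). Equal radii place N and B the same way about C: N = C + 21.0·n = (13.5, 66.3), B = C − 21.0·n = (50.0, 45.5). Then |SB| = |B − S| = 67.6.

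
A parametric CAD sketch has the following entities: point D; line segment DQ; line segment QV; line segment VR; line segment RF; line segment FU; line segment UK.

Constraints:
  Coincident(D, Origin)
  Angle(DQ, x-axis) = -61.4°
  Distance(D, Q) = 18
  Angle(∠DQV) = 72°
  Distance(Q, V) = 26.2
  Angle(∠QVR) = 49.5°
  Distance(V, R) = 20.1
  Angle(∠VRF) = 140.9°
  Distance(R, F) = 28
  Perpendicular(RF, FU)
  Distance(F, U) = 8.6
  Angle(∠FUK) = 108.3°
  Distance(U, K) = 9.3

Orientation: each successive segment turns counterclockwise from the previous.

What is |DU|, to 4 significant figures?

22.14

∠VRF = 140.9° gives RF at -143.8° from the x-axis; with |RF| = 28.0, F = (-16.05, -12.29). RF is perpendicular to FU, so FU runs at -53.80°; with |FU| = 8.6, U = (-10.97, -19.23). Then |DU| = |U − D| = 22.14.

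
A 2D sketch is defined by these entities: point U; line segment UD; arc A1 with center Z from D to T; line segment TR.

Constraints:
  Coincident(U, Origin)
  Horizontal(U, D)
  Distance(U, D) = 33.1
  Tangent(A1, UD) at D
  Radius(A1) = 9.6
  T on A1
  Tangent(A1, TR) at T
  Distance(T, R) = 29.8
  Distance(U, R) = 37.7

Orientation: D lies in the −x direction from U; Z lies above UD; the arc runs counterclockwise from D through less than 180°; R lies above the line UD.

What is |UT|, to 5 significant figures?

24.876

Checks: ∠(ZD, DU) = 90.00° ✓; |ZD| = 9.600 ✓; |ZT| = 9.600 ✓; ∠(ZT, TR) = 90.00° ✓; |TR| = 29.80 ✓; |UR| = 37.70 ✓.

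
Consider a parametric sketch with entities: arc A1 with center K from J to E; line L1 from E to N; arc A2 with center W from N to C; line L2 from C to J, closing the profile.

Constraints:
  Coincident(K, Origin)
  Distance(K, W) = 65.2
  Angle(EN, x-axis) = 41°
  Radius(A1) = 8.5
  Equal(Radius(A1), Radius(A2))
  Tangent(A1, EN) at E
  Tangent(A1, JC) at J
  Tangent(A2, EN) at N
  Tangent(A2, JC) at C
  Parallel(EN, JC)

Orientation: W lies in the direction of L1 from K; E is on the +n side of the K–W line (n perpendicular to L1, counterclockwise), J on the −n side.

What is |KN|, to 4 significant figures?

65.75

The slot axis is L1's direction at 41.0°, so u = (cos 41.0°, sin 41.0°) = (0.7547, 0.6561) and n = (−sin 41.0°, cos 41.0°) = (-0.6561, 0.7547). K is at the origin and W lies 65.2 along u from K, so W = 65.2·u = (49.21, 42.78). Tangency of A1 to both parallel lines with radius 8.5 puts E and J at K ± 8.5·n: E = (-5.577, 6.415), J = (5.577, -6.415). Equal radii place N and C the same way about W: N = W + 8.5·n = (43.63, 49.19), C = W − 8.5·n = (54.78, 36.36). Then |KN| = |N − K| = 65.75.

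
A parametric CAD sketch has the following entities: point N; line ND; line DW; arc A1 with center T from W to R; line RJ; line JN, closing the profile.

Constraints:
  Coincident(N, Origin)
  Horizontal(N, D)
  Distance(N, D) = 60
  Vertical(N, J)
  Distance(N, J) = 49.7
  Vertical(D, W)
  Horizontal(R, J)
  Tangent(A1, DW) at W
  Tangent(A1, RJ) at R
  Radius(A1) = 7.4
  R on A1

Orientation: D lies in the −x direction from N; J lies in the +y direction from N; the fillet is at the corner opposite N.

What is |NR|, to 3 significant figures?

72.4

The virtual corner opposite N is at (-60.0, 49.7). Tangency of A1 to DW means the radius TW is perpendicular to DW and tangency of A1 to RJ means the radius TR is perpendicular to RJ, with radius 7.4, so the center T sits 7.4 in from both sides at T = (-52.6, 42.3). That places the tangent points at W = (-60.0, 42.3) on DW and R = (-52.6, 49.7) on RJ. Then |NR| = |R − N| = 72.4.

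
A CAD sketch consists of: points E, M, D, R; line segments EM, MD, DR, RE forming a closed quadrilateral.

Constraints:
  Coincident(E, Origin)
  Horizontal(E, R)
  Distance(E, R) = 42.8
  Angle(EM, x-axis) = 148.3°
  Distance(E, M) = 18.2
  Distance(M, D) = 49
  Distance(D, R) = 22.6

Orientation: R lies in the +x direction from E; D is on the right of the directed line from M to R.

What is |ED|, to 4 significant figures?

30.80

Checks: |ER| = 42.80 ✓; |EM| = 18.20 ✓; |MD| = 49.00 ✓; |DR| = 22.60 ✓.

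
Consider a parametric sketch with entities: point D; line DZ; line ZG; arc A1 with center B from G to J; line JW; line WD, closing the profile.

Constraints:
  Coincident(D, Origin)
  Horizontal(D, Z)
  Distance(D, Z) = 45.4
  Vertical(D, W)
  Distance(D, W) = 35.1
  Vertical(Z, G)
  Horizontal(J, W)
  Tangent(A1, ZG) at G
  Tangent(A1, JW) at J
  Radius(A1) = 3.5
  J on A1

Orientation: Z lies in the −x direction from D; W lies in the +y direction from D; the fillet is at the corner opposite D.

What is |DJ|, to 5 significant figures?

54.659

D is at the origin; D and Z share the same y with |DZ| = 45.4 and Z on the −x side, so Z = (-45.400, 0.0000). DW is vertical with |DW| = 35.1 and W on the +y side, so W = (0.0000, 35.100). The virtual corner opposite D is at (-45.400, 35.100). Tangency of A1 to ZG means the radius BG is perpendicular to ZG and the tangent condition forces BJ to be normal to JW, with radius 3.5, so the center B sits 3.5 in from both sides at B = (-41.900, 31.600). That places the tangent points at G = (-45.400, 31.600) on ZG and J = (-41.900, 35.100) on JW. Then |DJ| = |J − D| = 54.659.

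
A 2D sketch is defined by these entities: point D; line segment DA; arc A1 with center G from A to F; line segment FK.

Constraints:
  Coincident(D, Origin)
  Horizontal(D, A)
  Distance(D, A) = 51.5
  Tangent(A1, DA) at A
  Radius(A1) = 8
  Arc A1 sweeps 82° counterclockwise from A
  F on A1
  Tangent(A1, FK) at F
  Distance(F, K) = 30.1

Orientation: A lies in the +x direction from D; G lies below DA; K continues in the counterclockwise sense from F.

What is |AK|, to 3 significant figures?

38.6

On A1, A sits at bearing 90° from G; an 82° counterclockwise sweep puts F at bearing 172°, so F = G + 8.0·(cos 172°, sin 172°) = (43.6, -6.89). Since A1 is tangent to FK there, GF ⟂ FK, so FK runs along (−sin 172°, cos 172°); with |FK| = 30.1, K = (39.4, -36.7). Then |AK| = |K − A| = 38.6.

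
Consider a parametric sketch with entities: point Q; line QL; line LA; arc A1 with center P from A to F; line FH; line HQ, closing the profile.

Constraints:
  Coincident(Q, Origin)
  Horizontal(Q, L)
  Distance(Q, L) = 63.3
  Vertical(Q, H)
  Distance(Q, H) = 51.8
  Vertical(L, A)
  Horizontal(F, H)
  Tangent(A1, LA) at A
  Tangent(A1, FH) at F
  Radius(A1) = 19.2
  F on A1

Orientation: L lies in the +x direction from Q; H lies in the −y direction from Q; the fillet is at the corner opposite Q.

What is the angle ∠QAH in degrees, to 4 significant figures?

44.12°

Q is at the origin; Q and L share the same y with |QL| = 63.3 and L on the +x side, so L = (63.30, 0.000). QH is vertical with |QH| = 51.8 and H on the −y side, so H = (0.000, -51.80). The virtual corner opposite Q is at (63.30, -51.80). The tangent condition forces PA to be normal to LA and since A1 is tangent to FH there, PF ⟂ FH, with radius 19.2, so the center P sits 19.2 in from both sides at P = (44.10, -32.60). That places the tangent points at A = (63.30, -32.60) on LA and F = (44.10, -51.80) on FH. Then cos ∠QAH = AQ·AH / (|AQ||AH|), giving 44.12°.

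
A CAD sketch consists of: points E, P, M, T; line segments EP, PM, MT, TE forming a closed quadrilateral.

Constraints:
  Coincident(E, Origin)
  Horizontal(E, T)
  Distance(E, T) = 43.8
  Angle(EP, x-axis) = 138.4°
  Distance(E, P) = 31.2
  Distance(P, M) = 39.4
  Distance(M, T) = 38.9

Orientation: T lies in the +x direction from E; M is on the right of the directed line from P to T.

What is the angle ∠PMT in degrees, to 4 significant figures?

127.6°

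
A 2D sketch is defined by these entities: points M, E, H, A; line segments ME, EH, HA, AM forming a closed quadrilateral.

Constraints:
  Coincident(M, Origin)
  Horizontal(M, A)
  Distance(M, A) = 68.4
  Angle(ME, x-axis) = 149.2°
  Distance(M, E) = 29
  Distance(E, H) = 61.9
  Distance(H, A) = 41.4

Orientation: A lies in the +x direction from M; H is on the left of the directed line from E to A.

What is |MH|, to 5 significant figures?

44.298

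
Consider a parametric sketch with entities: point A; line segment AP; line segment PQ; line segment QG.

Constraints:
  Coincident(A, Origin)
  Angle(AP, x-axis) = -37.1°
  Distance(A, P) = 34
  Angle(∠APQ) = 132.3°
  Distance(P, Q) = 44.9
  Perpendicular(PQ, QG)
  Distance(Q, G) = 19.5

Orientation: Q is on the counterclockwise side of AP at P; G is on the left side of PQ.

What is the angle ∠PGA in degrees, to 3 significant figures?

28.2°

A is at the origin; AP runs at -37.1° with length 34.0, so P = 34.0·(cos -37.1°, sin -37.1°) = (27.1, -20.5). ∠APQ = 132.3°, so PQ runs at -37.1° + (180° − 132.3°) = 10.6° from the x-axis; with |PQ| = 44.9, Q = P + 44.9·(cos 10.6°, sin 10.6°) = (71.3, -12.2). The perpendicularity gives QG at right angles to PQ; with |QG| = 19.5 on the left of PQ, G = Q + 19.5·(-0.184, 0.983) = (67.7, 6.92). Then cos ∠PGA = GP·GA / (|GP||GA|), giving 28.2°.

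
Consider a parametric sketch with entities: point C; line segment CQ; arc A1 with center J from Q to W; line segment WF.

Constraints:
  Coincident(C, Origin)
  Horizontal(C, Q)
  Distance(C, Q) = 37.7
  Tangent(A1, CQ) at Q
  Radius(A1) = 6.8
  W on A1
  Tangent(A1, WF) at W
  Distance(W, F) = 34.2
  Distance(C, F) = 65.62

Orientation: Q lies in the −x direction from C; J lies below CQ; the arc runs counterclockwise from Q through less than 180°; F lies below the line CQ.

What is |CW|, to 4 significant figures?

44.51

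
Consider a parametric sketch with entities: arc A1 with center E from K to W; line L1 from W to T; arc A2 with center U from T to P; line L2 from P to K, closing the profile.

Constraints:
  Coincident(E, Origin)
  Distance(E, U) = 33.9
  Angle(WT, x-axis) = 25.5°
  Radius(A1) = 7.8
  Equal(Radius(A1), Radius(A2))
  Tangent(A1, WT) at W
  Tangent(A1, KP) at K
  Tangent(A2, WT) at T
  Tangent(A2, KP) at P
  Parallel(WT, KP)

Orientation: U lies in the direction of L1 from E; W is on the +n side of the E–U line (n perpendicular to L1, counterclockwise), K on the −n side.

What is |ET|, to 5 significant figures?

34.786

The slot axis is L1's direction at 25.5°, so u = (cos 25.5°, sin 25.5°) = (0.90259, 0.43051) and n = (−sin 25.5°, cos 25.5°) = (-0.43051, 0.90259). E is at the origin and U lies 33.9 along u from E, so U = 33.9·u = (30.598, 14.594). Tangency of A1 to both parallel lines with radius 7.8 puts W and K at E ± 7.8·n: W = (-3.3580, 7.0402), K = (3.3580, -7.0402). Equal radii place T and P the same way about U: T = U + 7.8·n = (27.240, 21.634), P = U − 7.8·n = (33.956, 7.5542). Then |ET| = |T − E| = 34.786.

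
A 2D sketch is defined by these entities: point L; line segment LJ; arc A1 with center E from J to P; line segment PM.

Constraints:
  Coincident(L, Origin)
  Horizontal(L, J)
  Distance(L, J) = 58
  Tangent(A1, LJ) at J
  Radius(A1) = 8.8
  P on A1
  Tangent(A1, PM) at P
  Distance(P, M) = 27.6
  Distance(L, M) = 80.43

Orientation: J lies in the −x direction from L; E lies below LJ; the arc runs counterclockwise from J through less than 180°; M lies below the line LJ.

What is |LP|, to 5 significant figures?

66.884

L is at the origin; L and J share the same y with |LJ| = 58.0 and J on the −x side, so J = (-58.000, 0.0000). Since A1 is tangent to LJ there, EJ ⟂ LJ, so E = J + (0, -8.8) = (-58.000, -8.8000). Since EP ⟂ PM (tangency), |EM| = √(8.8² + 27.6²) = 28.969 regardless of where P sits on A1. So M lies on both circle(L, 80.43) and circle(E, 28.969); the below-LJ intersection is M = (-73.116, -33.513). P is the foot of the tangent from M: P = (-66.547, -6.7057).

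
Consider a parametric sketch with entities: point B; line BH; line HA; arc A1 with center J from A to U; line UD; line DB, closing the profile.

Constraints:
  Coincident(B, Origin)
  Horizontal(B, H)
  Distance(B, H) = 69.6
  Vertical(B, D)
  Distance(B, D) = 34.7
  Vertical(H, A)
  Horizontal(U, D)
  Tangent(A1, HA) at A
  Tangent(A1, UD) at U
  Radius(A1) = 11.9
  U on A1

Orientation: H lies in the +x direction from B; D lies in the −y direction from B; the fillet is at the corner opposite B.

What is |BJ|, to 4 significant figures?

62.04

BD is vertical with |BD| = 34.7 and D on the −y side, so D = (0.000, -34.70). The virtual corner opposite B is at (69.60, -34.70). Tangency of A1 to HA means the radius JA is perpendicular to HA and the tangent condition forces JU to be normal to UD, with radius 11.9, so the center J sits 11.9 in from both sides at J = (57.70, -22.80). Then |BJ| = |J − B| = 62.04.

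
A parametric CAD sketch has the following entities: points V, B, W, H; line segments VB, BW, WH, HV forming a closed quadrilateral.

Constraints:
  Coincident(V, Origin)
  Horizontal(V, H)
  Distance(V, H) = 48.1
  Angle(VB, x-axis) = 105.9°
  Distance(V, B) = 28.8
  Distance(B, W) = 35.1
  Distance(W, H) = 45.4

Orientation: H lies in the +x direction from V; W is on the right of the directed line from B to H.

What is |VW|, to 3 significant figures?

6.42

Checks: |BW| = 35.10 ✓; |WH| = 45.40 ✓.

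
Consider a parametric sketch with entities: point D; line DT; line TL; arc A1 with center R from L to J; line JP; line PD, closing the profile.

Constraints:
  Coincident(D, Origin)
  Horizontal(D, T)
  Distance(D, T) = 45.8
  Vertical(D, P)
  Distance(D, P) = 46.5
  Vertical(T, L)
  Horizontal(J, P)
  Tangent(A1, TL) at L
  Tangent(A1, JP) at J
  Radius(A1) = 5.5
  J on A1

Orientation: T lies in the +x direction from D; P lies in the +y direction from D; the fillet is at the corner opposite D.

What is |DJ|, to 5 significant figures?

61.533

D is at the origin; DT is horizontal with |DT| = 45.8 and T on the +x side, so T = (45.800, 0.0000). DP is vertical with |DP| = 46.5 and P on the +y side, so P = (0.0000, 46.500). The virtual corner opposite D is at (45.800, 46.500). The tangent condition forces RL to be normal to TL and tangency of A1 to JP means the radius RJ is perpendicular to JP, with radius 5.5, so the center R sits 5.5 in from both sides at R = (40.300, 41.000). That places the tangent points at L = (45.800, 41.000) on TL and J = (40.300, 46.500) on JP. Then |DJ| = |J − D| = 61.533.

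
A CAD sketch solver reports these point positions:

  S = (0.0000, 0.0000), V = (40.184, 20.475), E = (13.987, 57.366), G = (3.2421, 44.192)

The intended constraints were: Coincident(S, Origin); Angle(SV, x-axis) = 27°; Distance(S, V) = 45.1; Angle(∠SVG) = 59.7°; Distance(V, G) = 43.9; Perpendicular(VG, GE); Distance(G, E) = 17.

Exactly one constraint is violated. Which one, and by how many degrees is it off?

Perpendicular(VG, GE) — off by 6.50°.

S = (0.00, 0.00) ✓; SV at 27.00° ✓; |SV| = 45.10 ✓; ∠SVG = 59.70° ✓; |VG| = 43.90 ✓; ∠(VG, GE) = 96.50° ✗; |GE| = 17.00 ✓.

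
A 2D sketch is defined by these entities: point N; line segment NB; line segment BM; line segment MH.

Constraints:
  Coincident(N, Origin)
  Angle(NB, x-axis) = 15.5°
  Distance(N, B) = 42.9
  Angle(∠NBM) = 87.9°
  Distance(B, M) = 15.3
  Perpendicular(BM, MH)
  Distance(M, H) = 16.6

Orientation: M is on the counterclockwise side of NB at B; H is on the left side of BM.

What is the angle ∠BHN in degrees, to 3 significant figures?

110°

N is at the origin; NB runs at 15.5° with length 42.9, so B = 42.9·(cos 15.5°, sin 15.5°) = (41.3, 11.5). ∠NBM = 87.9°, so BM runs at 15.5° + (180° − 87.9°) = 108° from the x-axis; with |BM| = 15.3, M = B + 15.3·(cos 108°, sin 108°) = (36.7, 26.0). The perpendicularity gives MH at right angles to BM; with |MH| = 16.6 on the left of BM, H = M + 16.6·(-0.953, -0.302) = (20.9, 21.0). Then cos ∠BHN = HB·HN / (|HB||HN|), giving 110°.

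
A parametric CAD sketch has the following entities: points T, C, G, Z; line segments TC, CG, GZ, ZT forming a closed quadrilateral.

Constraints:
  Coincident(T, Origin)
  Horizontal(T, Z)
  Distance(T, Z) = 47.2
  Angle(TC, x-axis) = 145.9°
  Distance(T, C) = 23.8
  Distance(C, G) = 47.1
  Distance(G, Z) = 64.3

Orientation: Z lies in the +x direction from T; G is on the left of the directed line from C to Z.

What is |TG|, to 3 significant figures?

51.9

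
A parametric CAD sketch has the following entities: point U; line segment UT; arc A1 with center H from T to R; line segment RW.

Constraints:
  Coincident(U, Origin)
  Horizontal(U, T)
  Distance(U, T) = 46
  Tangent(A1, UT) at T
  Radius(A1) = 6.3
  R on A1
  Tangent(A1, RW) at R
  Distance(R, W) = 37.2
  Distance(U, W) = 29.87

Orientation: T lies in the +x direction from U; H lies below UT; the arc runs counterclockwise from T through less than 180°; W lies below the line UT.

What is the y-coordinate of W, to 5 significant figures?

-26.362

Checks: |HT| = 6.300 ✓; |HR| = 6.300 ✓; ∠(HR, RW) = 90.00° ✓; |RW| = 37.20 ✓; |UW| = 29.87 ✓.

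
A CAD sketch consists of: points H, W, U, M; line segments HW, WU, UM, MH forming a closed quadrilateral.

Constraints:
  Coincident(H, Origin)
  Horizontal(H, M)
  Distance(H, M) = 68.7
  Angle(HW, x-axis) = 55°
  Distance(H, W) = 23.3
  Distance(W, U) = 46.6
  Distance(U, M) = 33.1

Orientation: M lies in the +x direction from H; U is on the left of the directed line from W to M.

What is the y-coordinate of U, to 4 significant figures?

31.42

H is at the origin; HM is horizontal with |HM| = 68.7 and M in +x, so M = (68.7, 0). HW runs at 55.0° with |HW| = 23.3, so W = (13.36, 19.09). U is determined by |WU| = 46.6 and |UM| = 33.1 together: it lies at the intersection of circle(W, 46.6) and circle(M, 33.1). With |WM| = 58.53, the foot of the radical line on WM is 38.46 from W and the perpendicular offset is √(46.6² − 38.46²) = 26.32. Taking the left-of-WM solution: U = (58.30, 31.42).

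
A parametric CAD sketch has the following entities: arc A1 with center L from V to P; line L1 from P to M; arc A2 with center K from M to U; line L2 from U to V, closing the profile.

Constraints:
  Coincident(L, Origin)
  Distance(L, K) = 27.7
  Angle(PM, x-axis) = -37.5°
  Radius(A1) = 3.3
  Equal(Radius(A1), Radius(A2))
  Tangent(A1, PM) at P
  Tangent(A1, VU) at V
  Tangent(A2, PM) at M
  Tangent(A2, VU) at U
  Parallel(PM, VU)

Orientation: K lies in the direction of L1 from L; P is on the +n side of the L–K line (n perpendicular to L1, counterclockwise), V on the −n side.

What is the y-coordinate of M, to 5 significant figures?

-14.245

The slot axis is L1's direction at -37.5°, so u = (cos -37.5°, sin -37.5°) = (0.79335, -0.60876) and n = (−sin -37.5°, cos -37.5°) = (0.60876, 0.79335). L is at the origin and K lies 27.7 along u from L, so K = 27.7·u = (21.976, -16.863). Tangency of A1 to both parallel lines with radius 3.3 puts P and V at L ± 3.3·n: P = (2.0089, 2.6181), V = (-2.0089, -2.6181). Equal radii place M and U the same way about K: M = K + 3.3·n = (23.985, -14.245), U = K − 3.3·n = (19.967, -19.481). So M.y = -14.245.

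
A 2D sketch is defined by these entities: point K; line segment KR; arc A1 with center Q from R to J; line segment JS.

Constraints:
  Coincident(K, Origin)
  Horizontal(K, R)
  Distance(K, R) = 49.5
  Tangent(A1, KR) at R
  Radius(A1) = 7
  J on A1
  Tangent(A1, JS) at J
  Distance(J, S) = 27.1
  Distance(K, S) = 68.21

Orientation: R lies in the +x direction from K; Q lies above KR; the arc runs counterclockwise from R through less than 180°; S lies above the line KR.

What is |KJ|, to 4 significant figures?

56.79

K is at the origin; K and R share the same y with |KR| = 49.5 and R on the +x side, so R = (49.50, 0.000). Tangency of A1 to KR means the radius QR is perpendicular to KR, so Q = R + (0, 7) = (49.50, 7.000). Since QJ ⟂ JS (tangency), |QS| = √(7.0² + 27.1²) = 27.99 regardless of where J sits on A1. So S lies on both circle(K, 68.21) and circle(Q, 27.99); the above-KR intersection is S = (59.65, 33.08). J is the foot of the tangent from S: J = (56.45, 6.174).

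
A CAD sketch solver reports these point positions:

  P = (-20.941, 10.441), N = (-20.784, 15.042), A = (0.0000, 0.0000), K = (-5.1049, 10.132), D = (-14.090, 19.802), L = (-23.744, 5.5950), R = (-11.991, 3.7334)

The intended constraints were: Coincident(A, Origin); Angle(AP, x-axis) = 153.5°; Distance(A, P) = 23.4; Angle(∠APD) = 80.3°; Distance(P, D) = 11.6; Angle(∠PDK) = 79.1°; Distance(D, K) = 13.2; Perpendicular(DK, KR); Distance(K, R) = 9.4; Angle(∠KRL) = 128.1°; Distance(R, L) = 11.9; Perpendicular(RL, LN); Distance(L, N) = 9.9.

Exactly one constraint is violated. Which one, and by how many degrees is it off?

Perpendicular(RL, LN) — off by 8.40°.

A = (0.00, 0.00) ✓; AP at 153.5° ✓; |AP| = 23.40 ✓; ∠APD = 80.30° ✓; |PD| = 11.60 ✓; ∠PDK = 79.10° ✓; |DK| = 13.20 ✓; ∠(DK, KR) = 90.00° ✓; |KR| = 9.400 ✓; ∠KRL = 128.1° ✓; |RL| = 11.90 ✓; ∠(RL, LN) = 98.40° ✗; |LN| = 9.900 ✓.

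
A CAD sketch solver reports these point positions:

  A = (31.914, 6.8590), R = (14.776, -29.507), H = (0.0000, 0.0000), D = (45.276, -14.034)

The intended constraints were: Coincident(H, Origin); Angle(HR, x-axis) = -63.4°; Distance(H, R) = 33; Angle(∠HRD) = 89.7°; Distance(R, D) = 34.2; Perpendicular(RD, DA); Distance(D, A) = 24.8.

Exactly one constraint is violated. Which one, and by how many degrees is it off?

Perpendicular(RD, DA) — off by 5.70°.

H = (0.00, 0.00) ✓; HR at -63.40° ✓; |HR| = 33.00 ✓; ∠HRD = 89.70° ✓; |RD| = 34.20 ✓; ∠(RD, DA) = 95.70° ✗; |DA| = 24.80 ✓.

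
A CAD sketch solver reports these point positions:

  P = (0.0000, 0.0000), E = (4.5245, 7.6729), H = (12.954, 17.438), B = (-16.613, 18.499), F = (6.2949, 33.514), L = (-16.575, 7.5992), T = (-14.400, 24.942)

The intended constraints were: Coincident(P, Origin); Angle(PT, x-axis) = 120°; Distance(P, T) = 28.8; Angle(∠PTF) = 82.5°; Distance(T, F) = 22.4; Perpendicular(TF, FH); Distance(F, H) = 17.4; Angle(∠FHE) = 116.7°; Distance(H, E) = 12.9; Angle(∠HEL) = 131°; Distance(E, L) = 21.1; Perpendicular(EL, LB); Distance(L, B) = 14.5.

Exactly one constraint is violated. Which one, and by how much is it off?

Distance(L, B) = 14.5 — off by 3.60.

P = (0.00, 0.00) ✓; PT at 120.0° ✓; |PT| = 28.80 ✓; ∠PTF = 82.50° ✓; |TF| = 22.40 ✓; ∠(TF, FH) = 90.00° ✓; |FH| = 17.40 ✓; ∠FHE = 116.7° ✓; |HE| = 12.90 ✓; ∠HEL = 131.0° ✓; |EL| = 21.10 ✓; ∠(EL, LB) = 90.00° ✓; |LB| = 10.90 ✗.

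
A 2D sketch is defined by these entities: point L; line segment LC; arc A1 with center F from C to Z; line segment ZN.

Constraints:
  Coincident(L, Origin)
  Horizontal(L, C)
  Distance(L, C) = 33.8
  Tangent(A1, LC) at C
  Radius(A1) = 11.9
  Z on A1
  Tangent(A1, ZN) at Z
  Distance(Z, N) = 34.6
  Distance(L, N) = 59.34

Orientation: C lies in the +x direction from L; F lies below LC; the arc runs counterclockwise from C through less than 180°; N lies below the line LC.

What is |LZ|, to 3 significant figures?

27.6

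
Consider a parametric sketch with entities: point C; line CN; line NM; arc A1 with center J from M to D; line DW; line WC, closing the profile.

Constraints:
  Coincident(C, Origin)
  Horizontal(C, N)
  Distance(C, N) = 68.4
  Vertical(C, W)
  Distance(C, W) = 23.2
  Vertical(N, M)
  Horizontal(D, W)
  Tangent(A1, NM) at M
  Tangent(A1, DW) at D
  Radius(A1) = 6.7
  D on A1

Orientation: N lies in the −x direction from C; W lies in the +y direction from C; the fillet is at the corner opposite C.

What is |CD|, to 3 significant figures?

65.9

C is at the origin; C and N share the same y with |CN| = 68.4 and N on the −x side, so N = (-68.4, 0.00). C and W share the same x with |CW| = 23.2 and W on the +y side, so W = (0.00, 23.2). The virtual corner opposite C is at (-68.4, 23.2). A1 meets NM tangentially, so JM is at right angles to NM and the tangent condition forces JD to be normal to DW, with radius 6.7, so the center J sits 6.7 in from both sides at J = (-61.7, 16.5). That places the tangent points at M = (-68.4, 16.5) on NM and D = (-61.7, 23.2) on DW. Then |CD| = |D − C| = 65.9.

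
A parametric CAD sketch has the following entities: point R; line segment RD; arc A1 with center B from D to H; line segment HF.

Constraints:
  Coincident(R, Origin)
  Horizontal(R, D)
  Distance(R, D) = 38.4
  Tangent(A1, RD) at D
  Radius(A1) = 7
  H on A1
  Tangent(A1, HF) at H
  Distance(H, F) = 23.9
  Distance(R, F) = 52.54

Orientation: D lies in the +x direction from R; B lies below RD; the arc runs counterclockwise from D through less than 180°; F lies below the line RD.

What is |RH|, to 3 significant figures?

33.5

Checks: R.y = 0.00, D.y = 0.00 ✓; |BH| = 7.000 ✓; ∠(BH, HF) = 90.00° ✓; |HF| = 23.90 ✓; |RF| = 52.54 ✓.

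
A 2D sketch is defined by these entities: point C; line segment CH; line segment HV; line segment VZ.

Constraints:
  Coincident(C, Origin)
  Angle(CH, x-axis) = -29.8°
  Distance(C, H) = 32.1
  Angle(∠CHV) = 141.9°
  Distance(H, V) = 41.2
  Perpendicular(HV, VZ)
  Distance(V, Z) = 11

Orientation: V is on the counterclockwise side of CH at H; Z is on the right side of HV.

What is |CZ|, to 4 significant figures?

73.25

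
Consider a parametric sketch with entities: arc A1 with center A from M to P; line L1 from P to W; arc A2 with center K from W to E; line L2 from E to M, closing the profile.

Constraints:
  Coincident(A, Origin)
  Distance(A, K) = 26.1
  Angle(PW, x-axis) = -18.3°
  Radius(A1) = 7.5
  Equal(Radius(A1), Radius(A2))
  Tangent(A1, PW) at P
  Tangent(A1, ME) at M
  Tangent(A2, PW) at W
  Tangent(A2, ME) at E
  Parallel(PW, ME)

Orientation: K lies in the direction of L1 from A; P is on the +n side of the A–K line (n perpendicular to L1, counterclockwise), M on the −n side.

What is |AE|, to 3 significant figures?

27.2

The slot axis is L1's direction at -18.3°, so u = (cos -18.3°, sin -18.3°) = (0.949, -0.314) and n = (−sin -18.3°, cos -18.3°) = (0.314, 0.949). A is at the origin and K lies 26.1 along u from A, so K = 26.1·u = (24.8, -8.20). Tangency of A1 to both parallel lines with radius 7.5 puts P and M at A ± 7.5·n: P = (2.35, 7.12), M = (-2.35, -7.12). Equal radii place W and E the same way about K: W = K + 7.5·n = (27.1, -1.07), E = K − 7.5·n = (22.4, -15.3). Then |AE| = |E − A| = 27.2.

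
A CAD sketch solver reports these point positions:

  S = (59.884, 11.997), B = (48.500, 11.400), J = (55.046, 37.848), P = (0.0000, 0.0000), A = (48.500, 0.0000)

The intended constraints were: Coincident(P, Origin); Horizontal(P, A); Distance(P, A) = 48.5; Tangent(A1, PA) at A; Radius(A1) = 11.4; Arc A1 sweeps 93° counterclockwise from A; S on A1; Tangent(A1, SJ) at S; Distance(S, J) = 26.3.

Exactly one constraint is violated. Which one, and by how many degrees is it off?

Tangent(A1, SJ) at S — off by 7.60°.

P = (0.00, 0.00) ✓; P.y = 0.00, A.y = 0.00 ✓; |PA| = 48.50 ✓; ∠(BA, AP) = 90.00° ✓; |BA| = 11.40 ✓; bearing(B→S) − bearing(B→A) = 93.00° ✓; |BS| = 11.40 ✓; ∠(BS, SJ) = 82.40° ✗; |SJ| = 26.30 ✓.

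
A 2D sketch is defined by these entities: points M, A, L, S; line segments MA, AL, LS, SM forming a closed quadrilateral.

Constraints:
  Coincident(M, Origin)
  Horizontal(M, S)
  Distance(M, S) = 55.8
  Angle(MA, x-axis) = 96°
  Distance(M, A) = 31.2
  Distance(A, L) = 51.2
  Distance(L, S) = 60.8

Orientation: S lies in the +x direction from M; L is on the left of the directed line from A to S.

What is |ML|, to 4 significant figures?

70.92

Checks: |AL| = 51.20 ✓; |LS| = 60.80 ✓.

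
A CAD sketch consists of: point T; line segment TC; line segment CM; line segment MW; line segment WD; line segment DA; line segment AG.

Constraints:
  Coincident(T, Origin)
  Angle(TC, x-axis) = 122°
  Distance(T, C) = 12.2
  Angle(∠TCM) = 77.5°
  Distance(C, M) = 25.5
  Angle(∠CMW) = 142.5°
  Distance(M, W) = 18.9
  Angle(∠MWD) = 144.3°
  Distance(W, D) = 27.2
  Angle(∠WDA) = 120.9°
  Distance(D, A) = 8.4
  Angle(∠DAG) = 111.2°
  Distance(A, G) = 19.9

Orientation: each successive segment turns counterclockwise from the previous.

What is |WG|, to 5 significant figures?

29.950

T is at the origin; TC runs at 122.0° with length 12.2, so C = (-6.4650, 10.346). ∠TCM = 77.5° gives CM at -135.50° from the x-axis; with |CM| = 25.5, M = (-24.653, -7.5270). ∠CMW = 142.5° gives MW at -98.000° from the x-axis; with |MW| = 18.9, W = (-27.283, -26.243). ∠MWD = 144.3° gives WD at -62.300° from the x-axis; with |WD| = 27.2, D = (-14.640, -50.326). ∠WDA = 120.9° gives DA at -3.2000° from the x-axis; with |DA| = 8.4, A = (-6.2527, -50.795). ∠DAG = 111.2° gives AG at 65.600° from the x-axis; with |AG| = 19.9, G = (1.9681, -32.672). Then |WG| = |G − W| = 29.950.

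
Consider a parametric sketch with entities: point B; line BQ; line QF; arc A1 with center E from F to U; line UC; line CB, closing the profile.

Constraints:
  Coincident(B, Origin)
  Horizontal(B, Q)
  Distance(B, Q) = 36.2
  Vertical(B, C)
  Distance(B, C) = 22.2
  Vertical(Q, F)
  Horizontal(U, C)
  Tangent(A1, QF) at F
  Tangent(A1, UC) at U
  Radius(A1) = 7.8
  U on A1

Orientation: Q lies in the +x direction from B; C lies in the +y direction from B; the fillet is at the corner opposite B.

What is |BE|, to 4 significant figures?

31.84

B and C share the same x with |BC| = 22.2 and C on the +y side, so C = (0.000, 22.20). The virtual corner opposite B is at (36.20, 22.20). A1 meets QF tangentially, so EF is at right angles to QF and A1 meets UC tangentially, so EU is at right angles to UC, with radius 7.8, so the center E sits 7.8 in from both sides at E = (28.40, 14.40). Then |BE| = |E − B| = 31.84.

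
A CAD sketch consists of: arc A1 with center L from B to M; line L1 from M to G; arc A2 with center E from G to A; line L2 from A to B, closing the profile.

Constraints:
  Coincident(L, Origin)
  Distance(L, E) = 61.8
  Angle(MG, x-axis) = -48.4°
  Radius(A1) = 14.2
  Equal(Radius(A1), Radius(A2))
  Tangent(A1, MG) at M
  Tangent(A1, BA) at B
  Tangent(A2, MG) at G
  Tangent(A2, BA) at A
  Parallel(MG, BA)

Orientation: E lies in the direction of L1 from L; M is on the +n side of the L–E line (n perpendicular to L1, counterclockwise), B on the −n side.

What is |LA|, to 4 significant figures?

63.41

The slot axis is L1's direction at -48.4°, so u = (cos -48.4°, sin -48.4°) = (0.6639, -0.7478) and n = (−sin -48.4°, cos -48.4°) = (0.7478, 0.6639). L is at the origin and E lies 61.8 along u from L, so E = 61.8·u = (41.03, -46.21). Tangency of A1 to both parallel lines with radius 14.2 puts M and B at L ± 14.2·n: M = (10.62, 9.428), B = (-10.62, -9.428). Equal radii place G and A the same way about E: G = E + 14.2·n = (51.65, -36.79), A = E − 14.2·n = (30.41, -55.64). Then |LA| = |A − L| = 63.41.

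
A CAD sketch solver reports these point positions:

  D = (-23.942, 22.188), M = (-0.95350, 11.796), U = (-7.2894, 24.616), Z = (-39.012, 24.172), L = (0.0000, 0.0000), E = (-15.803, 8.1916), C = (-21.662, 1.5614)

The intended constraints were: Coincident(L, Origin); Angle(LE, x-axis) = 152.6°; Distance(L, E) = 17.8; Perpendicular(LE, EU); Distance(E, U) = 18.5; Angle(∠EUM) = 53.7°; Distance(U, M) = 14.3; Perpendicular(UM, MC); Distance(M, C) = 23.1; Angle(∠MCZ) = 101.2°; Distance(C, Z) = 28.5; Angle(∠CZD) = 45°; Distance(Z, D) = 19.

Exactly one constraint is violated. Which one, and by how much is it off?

Distance(Z, D) = 19 — off by 3.80.

L = (0.00, 0.00) ✓; LE at 152.6° ✓; |LE| = 17.80 ✓; ∠(LE, EU) = 90.00° ✓; |EU| = 18.50 ✓; ∠EUM = 53.70° ✓; |UM| = 14.30 ✓; ∠(UM, MC) = 90.00° ✓; |MC| = 23.10 ✓; ∠MCZ = 101.2° ✓; |CZ| = 28.50 ✓; ∠CZD = 45.00° ✓; |ZD| = 15.20 ✗.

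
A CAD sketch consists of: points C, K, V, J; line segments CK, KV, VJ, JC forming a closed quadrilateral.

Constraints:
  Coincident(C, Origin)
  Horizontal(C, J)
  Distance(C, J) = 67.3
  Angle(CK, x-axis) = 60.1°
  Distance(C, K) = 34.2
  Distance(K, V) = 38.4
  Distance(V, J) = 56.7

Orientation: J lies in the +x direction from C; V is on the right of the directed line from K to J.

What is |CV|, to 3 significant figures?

14.0

Checks: |KV| = 38.40 ✓; |VJ| = 56.70 ✓.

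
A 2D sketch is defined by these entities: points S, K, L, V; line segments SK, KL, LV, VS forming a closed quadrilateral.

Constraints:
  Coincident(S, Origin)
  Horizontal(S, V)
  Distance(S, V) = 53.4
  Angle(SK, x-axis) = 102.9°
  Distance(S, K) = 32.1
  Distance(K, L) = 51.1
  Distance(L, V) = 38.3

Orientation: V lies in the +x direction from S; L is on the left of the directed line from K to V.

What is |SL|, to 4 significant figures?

57.21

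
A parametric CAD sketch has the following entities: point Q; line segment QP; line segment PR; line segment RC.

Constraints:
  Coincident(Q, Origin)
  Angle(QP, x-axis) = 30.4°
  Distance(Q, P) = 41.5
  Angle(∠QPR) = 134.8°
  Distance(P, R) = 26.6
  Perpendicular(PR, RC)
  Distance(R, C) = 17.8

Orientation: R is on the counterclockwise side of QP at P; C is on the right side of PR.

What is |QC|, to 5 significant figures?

73.148

∠QPR = 134.8°, so PR runs at 30.4° + (180° − 134.8°) = 75.600° from the x-axis; with |PR| = 26.6, R = P + 26.6·(cos 75.600°, sin 75.600°) = (42.409, 46.765). The perpendicularity gives RC at right angles to PR; with |RC| = 17.8 on the right of PR, C = R + 17.8·(0.96858, -0.24869) = (59.650, 42.338). Then |QC| = |C − Q| = 73.148.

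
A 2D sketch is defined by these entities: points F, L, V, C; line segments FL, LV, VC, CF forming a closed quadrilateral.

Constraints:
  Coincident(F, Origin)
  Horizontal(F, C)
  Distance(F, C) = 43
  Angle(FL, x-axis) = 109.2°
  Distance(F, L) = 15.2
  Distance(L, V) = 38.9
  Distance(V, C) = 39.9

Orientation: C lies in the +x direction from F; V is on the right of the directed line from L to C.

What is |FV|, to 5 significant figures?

23.728

F is at the origin; FC is horizontal with |FC| = 43.0 and C in +x, so C = (43.0, 0). FL runs at 109.2° with |FL| = 15.2, so L = (-4.9988, 14.355). V is determined by |LV| = 38.9 and |VC| = 39.9 together: it lies at the intersection of circle(L, 38.9) and circle(C, 39.9). With |LC| = 50.099, the foot of the radical line on LC is 24.263 from L and the perpendicular offset is √(38.9² − 24.263²) = 30.406. Taking the right-of-LC solution: V = (9.5352, -21.728).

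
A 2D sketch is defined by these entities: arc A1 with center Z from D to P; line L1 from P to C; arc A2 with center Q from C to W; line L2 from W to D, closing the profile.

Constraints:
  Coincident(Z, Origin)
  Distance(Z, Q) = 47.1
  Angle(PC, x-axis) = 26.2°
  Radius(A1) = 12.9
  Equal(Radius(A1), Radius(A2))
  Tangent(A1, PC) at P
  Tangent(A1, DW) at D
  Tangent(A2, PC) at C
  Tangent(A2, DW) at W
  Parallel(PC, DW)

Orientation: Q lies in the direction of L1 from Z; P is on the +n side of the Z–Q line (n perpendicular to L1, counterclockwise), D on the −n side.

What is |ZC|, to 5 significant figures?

48.835

Tangency of A1 to both parallel lines with radius 12.9 puts P and D at Z ± 12.9·n: P = (-5.6954, 11.575), D = (5.6954, -11.575). Equal radii place C and W the same way about Q: C = Q + 12.9·n = (36.565, 32.370), W = Q − 12.9·n = (47.956, 9.2203). Then |ZC| = |C − Z| = 48.835.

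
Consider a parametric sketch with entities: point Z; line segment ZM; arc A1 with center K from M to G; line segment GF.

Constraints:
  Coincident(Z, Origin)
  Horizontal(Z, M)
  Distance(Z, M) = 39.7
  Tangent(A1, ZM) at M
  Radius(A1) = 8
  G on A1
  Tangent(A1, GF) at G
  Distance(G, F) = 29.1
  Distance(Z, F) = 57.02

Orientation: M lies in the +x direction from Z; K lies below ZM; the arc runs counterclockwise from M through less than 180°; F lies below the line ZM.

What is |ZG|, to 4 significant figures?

33.98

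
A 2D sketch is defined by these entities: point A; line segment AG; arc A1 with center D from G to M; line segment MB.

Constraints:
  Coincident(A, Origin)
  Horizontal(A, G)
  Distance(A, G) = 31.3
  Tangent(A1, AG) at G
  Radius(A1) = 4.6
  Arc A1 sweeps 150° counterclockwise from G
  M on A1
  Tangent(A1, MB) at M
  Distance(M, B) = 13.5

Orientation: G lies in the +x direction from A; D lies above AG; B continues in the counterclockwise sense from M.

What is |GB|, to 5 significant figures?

17.981

A is at the origin; AG is horizontal with |AG| = 31.3 and G on the +x side, so G = (31.300, 0.0000). The tangent condition forces DG to be normal to AG, so D = G + (0, 4.6) = (31.300, 4.6000). On A1, G sits at bearing -90° from D; a 150° counterclockwise sweep puts M at bearing 60°, so M = D + 4.6·(cos 60°, sin 60°) = (33.600, 8.5837). The tangent condition forces DM to be normal to MB, so MB runs along (−sin 60°, cos 60°); with |MB| = 13.5, B = (21.909, 15.334). Then |GB| = |B − G| = 17.981.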